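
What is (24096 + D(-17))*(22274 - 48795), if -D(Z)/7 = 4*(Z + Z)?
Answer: -664298008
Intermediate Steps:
D(Z) = -56*Z (D(Z) = -28*(Z + Z) = -28*2*Z = -56*Z)
(24096 + D(-17))*(22274 - 48795) = (24096 - 56*(-17))*(22274 - 48795) = (24096 + 952)*(-26521) = 25048*(-26521) = -664298008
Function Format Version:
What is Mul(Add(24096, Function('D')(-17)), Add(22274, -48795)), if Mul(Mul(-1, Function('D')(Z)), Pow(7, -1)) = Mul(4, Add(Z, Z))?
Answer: -664298008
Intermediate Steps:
Function('D')(Z) = Mul(-56, Z) (Function('D')(Z) = Mul(-7, Mul(4, Add(Z, Z))) = Mul(-7, Mul(4, Mul(2, Z))) = Mul(-7, Mul(8, Z)) = Mul(-56, Z))
Mul(Add(24096, Function('D')(-17)), Add(22274, -48795)) = Mul(Add(24096, Mul(-56, -17)), Add(22274, -48795)) = Mul(Add(24096, 952), -26521) = Mul(25048, -26521) = -664298008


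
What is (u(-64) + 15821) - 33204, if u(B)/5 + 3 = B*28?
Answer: -26358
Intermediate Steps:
u(B) = -15 + 140*B (u(B) = -15 + 5*(B*28) = -15 + 5*(28*B) = -15 + 140*B)
(u(-64) + 15821) - 33204 = ((-15 + 140*(-64)) + 15821) - 33204 = ((-15 - 8960) + 15821) - 33204 = (-8975 + 15821) - 33204 = 6846 - 33204 = -26358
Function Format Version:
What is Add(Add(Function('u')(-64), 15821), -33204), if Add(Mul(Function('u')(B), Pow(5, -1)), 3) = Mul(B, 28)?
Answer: -26358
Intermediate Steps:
Function('u')(B) = Add(-15, Mul(140, B)) (Function('u')(B) = Add(-15, Mul(5, Mul(B, 28))) = Add(-15, Mul(5, Mul(28, B))) = Add(-15, Mul(140, B)))
Add(Add(Function('u')(-64), 15821), -33204) = Add(Add(Add(-15, Mul(140, -64)), 15821), -33204) = Add(Add(Add(-15, -8960), 15821), -33204) = Add(Add(-8975, 15821), -33204) = Add(6846, -33204) = -26358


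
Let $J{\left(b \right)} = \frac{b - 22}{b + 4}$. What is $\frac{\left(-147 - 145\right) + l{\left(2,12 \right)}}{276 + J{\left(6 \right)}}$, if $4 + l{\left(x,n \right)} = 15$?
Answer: $- \frac{1405}{1372} \approx -1.0241$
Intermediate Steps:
$l{\left(x,n \right)} = 11$ ($l{\left(x,n \right)} = -4 + 15 = 11$)
$J{\left(b \right)} = \frac{-22 + b}{4 + b}$
$\frac{\left(-147 - 145\right) + l{\left(2,12 \right)}}{276 + J{\left(6 \right)}} = \frac{\left(-147 - 145\right) + 11}{276 + \frac{-22 + 6}{4 + 6}} = \frac{\left(-147 - 145\right) + 11}{276 + \frac{1}{10} \left(-16\right)} = \frac{-292 + 11}{276 + \frac{1}{10} \left(-16\right)} = - \frac{281}{276 - \frac{8}{5}} = - \frac{281}{\frac{1372}{5}} = \left(-281\right) \frac{5}{1372} = - \frac{1405}{1372}$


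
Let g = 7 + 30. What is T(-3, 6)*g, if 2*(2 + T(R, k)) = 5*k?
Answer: 481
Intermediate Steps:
T(R, k) = -2 + 5*k/2 (T(R, k) = -2 + (5*k)/2 = -2 + 5*k/2)
g = 37
T(-3, 6)*g = (-2 + (5/2)*6)*37 = (-2 + 15)*37 = 13*37 = 481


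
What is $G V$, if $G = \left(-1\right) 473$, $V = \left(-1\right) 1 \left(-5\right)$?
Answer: $-2365$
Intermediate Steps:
$V = 5$ ($V = \left(-1\right) \left(-5\right) = 5$)
$G = -473$
$G V = \left(-473\right) 5 = -2365$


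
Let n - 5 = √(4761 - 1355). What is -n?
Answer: -5 - √3406 ≈ -63.361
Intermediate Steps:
n = 5 + √3406 (n = 5 + √(4761 - 1355) = 5 + √3406 ≈ 63.361)
-n = -(5 + √3406) = -5 - √3406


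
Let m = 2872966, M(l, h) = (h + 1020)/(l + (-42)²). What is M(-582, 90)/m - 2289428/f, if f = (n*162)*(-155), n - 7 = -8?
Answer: -647878704816953/7105807361610 ≈ -91.176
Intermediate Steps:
n = -1 (n = 7 - 8 = -1)
M(l, h) = (1020 + h)/(1764 + l) (M(l, h) = (1020 + h)/(l + 1764) = (1020 + h)/(1764 + l))
f = 25110 (f = -1*162*(-155) = -162*(-155) = 25110)
M(-582, 90)/m - 2289428/f = ((1020 + 90)/(1764 - 582))/2872966 - 2289428/25110 = (1110/1182)*(1/2872966) - 2289428*1/25110 = ((1/1182)*1110)*(1/2872966) - 1144714/12555 = (185/197)*(1/2872966) - 1144714/12555 = 185/565974302 - 1144714/12555 = -647878704816953/7105807361610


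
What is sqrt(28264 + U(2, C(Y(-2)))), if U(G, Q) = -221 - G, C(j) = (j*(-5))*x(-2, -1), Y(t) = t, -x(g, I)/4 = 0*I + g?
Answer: sqrt(28041) ≈ 167.45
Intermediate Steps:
x(g, I) = -4*g (x(g, I) = -4*(0*I + g) = -4*(0 + g) = -4*g)
C(j) = -40*j (C(j) = (j*(-5))*(-4*(-2)) = -5*j*8 = -40*j)
sqrt(28264 + U(2, C(Y(-2)))) = sqrt(28264 + (-221 - 1*2)) = sqrt(28264 + (-221 - 2)) = sqrt(28264 - 223) = sqrt(28041)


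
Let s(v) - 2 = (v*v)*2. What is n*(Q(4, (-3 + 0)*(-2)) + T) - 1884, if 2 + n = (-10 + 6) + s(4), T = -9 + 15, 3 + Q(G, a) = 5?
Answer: -1660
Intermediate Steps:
Q(G, a) = 2 (Q(G, a) = -3 + 5 = 2)
s(v) = 2 + 2*v² (s(v) = 2 + (v*v)*2 = 2 + v²*2 = 2 + 2*v²)
T = 6
n = 28 (n = -2 + ((-10 + 6) + (2 + 2*4²)) = -2 + (-4 + (2 + 2*16)) = -2 + (-4 + (2 + 32)) = -2 + (-4 + 34) = -2 + 30 = 28)
n*(Q(4, (-3 + 0)*(-2)) + T) - 1884 = 28*(2 + 6) - 1884 = 28*8 - 1884 = 224 - 1884 = -1660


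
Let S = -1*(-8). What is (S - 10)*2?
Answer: -4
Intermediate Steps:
S = 8
(S - 10)*2 = (8 - 10)*2 = -2*2 = -4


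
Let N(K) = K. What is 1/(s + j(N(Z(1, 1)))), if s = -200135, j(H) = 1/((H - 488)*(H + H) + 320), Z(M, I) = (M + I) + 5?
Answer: -6414/1283665891 ≈ -4.9966e-6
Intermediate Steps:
Z(M, I) = 5 + I + M (Z(M, I) = (I + M) + 5 = 5 + I + M)
j(H) = 1/(320 + 2*H*(-488 + H)) (j(H) = 1/((-488 + H)*(2*H) + 320) = 1/(2*H*(-488 + H) + 320) = 1/(320 + 2*H*(-488 + H)))
1/(s + j(N(Z(1, 1)))) = 1/(-200135 + 1/(2*(160 + (5 + 1 + 1)² - 488*(5 + 1 + 1)))) = 1/(-200135 + 1/(2*(160 + 7² - 488*7))) = 1/(-200135 + 1/(2*(160 + 49 - 3416))) = 1/(-200135 + (½)/(-3207)) = 1/(-200135 + (½)*(-1/3207)) = 1/(-200135 - 1/6414) = 1/(-1283665891/6414) = -6414/1283665891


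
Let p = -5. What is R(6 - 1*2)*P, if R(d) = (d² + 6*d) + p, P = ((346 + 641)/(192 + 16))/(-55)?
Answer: -6909/2288 ≈ -3.0197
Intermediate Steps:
P = -987/11440 (P = (987/208)*(-1/55) = -987/11440 ≈ -0.086276)
R(d) = -5 + d² + 6*d (R(d) = (d² + 6*d) - 5 = -5 + d² + 6*d)
R(6 - 1*2)*P = (-5 + (6 - 1*2)² + 6*(6 - 1*2))*(-987/11440) = (-5 + (6 - 2)² + 6*(6 - 2))*(-987/11440) = (-5 + 4² + 6*4)*(-987/11440) = (-5 + 16 + 24)*(-987/11440) = 35*(-987/11440) = -6909/2288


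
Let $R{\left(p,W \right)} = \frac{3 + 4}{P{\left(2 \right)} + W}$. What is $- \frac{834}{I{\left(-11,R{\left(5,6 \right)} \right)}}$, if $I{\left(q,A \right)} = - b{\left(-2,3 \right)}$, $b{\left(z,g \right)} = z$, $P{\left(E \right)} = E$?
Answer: $-417$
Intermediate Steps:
$R{\left(p,W \right)} = \frac{7}{2 + W}$ ($R{\left(p,W \right)} = \frac{3 + 4}{2 + W} = \frac{7}{2 + W}$)
$I{\left(q,A \right)} = 2$ ($I{\left(q,A \right)} = \left(-1\right) \left(-2\right) = 2$)
$- \frac{834}{I{\left(-11,R{\left(5,6 \right)} \right)}} = - \frac{834}{2} = \left(-834\right) \frac{1}{2} = -417$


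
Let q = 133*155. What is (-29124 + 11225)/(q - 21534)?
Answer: 17899/919 ≈ 19.477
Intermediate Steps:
q = 20615
(-29124 + 11225)/(q - 21534) = (-29124 + 11225)/(20615 - 21534) = -17899/(-919) = -17899*(-1/919) = 17899/919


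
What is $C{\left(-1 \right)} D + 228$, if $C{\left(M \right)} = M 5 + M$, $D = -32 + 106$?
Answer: $-216$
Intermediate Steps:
$D = 74$
$C{\left(M \right)} = 6 M$ ($C{\left(M \right)} = 5 M + M = 6 M$)
$C{\left(-1 \right)} D + 228 = 6 \left(-1\right) 74 + 228 = \left(-6\right) 74 + 228 = -444 + 228 = -216$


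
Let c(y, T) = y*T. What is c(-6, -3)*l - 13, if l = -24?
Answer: -445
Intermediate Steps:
c(y, T) = T*y
c(-6, -3)*l - 13 = -3*(-6)*(-24) - 13 = 18*(-24) - 13 = -432 - 13 = -445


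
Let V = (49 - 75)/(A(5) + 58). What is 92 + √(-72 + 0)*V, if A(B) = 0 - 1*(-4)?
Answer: 92 - 78*I*√2/31 ≈ 92.0 - 3.5583*I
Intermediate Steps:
A(B) = 4 (A(B) = 0 + 4 = 4)
V = -13/31 (V = (49 - 75)/(4 + 58) = -26/62 = -26*1/62 = -13/31 ≈ -0.41935)
92 + √(-72 + 0)*V = 92 + √(-72 + 0)*(-13/31) = 92 + √(-72)*(-13/31) = 92 + (6*I*√2)*(-13/31) = 92 - 78*I*√2/31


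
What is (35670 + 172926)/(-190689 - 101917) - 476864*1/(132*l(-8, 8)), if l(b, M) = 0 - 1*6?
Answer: 8710503722/14483997 ≈ 601.39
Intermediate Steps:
l(b, M) = -6 (l(b, M) = 0 - 6 = -6)
(35670 + 172926)/(-190689 - 101917) - 476864*1/(132*l(-8, 8)) = (35670 + 172926)/(-190689 - 101917) - 476864/((44*(-6))*3) = 208596/(-292606) - 476864/((-264*3)) = 208596*(-1/292606) - 476864/(-792) = -104298/146303 - 476864*(-1/792) = -104298/146303 + 59608/99 = 8710503722/14483997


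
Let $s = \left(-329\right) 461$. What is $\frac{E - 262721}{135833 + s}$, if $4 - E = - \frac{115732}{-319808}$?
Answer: $\frac{21004778517}{1266119872} \approx 16.59$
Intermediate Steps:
$s = -151669$
$E = \frac{290875}{79952}$ ($E = 4 - - \frac{115732}{-319808} = 4 - \left(-115732\right) \left(- \frac{1}{319808}\right) = 4 - \frac{28933}{79952} = \frac{290875}{79952} \approx 3.6381$)
$\frac{E - 262721}{135833 + s} = \frac{\frac{290875}{79952} - 262721}{135833 - 151669} = - \frac{21004778517}{79952 \left(-15836\right)} = \left(- \frac{21004778517}{79952}\right) \left(- \frac{1}{15836}\right) = \frac{21004778517}{1266119872}$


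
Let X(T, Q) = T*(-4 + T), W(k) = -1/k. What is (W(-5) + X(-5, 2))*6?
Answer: 1356/5 ≈ 271.20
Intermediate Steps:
(W(-5) + X(-5, 2))*6 = (-1/(-5) - 5*(-4 - 5))*6 = (-1*(-⅕) - 5*(-9))*6 = (⅕ + 45)*6 = (226/5)*6 = 1356/5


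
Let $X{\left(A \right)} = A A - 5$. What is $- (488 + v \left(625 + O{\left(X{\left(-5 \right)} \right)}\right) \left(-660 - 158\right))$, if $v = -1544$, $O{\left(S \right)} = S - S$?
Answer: $-789370488$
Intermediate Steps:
$X{\left(A \right)} = -5 + A^{2}$ ($X{\left(A \right)} = A^{2} - 5 = -5 + A^{2}$)
$O{\left(S \right)} = 0$
$- (488 + v \left(625 + O{\left(X{\left(-5 \right)} \right)}\right) \left(-660 - 158\right)) = - (488 - 1544 \left(625 + 0\right) \left(-660 - 158\right)) = - (488 - 1544 \cdot 625 \left(-818\right)) = - (488 - -789370000) = - (488 + 789370000) = \left(-1\right) 789370488 = -789370488$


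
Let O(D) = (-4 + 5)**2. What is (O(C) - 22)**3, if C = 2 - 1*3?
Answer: -9261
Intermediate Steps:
C = -1 (C = 2 - 3 = -1)
O(D) = 1 (O(D) = 1**2 = 1)
(O(C) - 22)**3 = (1 - 22)**3 = (-21)**3 = -9261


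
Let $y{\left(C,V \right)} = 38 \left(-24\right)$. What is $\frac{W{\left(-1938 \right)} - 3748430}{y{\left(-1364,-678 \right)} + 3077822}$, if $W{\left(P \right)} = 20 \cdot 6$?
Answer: $- \frac{374831}{307691} \approx -1.2182$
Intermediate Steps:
$y{\left(C,V \right)} = -912$
$W{\left(P \right)} = 120$
$\frac{W{\left(-1938 \right)} - 3748430}{y{\left(-1364,-678 \right)} + 3077822} = \frac{120 - 3748430}{-912 + 3077822} = - \frac{3748310}{3076910} = \left(-3748310\right) \frac{1}{3076910} = - \frac{374831}{307691}$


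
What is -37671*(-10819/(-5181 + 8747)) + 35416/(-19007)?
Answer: 7746415075387/67778962 ≈ 1.1429e+5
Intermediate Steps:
-37671*(-10819/(-5181 + 8747)) + 35416/(-19007) = -37671/(3566*(-1/10819)) + 35416*(-1/19007) = -37671/(-3566/10819) - 35416/19007 = -37671*(-10819/3566) - 35416/19007 = 407562549/3566 - 35416/19007 = 7746415075387/67778962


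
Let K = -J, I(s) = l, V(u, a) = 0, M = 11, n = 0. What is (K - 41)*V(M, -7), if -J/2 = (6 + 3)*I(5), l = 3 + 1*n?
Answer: 0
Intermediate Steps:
l = 3 (l = 3 + 1*0 = 3 + 0 = 3)
I(s) = 3
J = -54 (J = -2*(6 + 3)*3 = -18*3 = -2*27 = -54)
K = 54 (K = -1*(-54) = 54)
(K - 41)*V(M, -7) = (54 - 41)*0 = 13*0 = 0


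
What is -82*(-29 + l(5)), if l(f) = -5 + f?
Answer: 2378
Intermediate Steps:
-82*(-29 + l(5)) = -82*(-29 + (-5 + 5)) = -82*(-29 + 0) = -82*(-29) = 2378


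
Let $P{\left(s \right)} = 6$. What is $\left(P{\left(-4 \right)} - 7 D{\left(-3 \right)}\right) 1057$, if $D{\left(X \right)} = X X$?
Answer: $-60249$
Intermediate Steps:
$D{\left(X \right)} = X^{2}$
$\left(P{\left(-4 \right)} - 7 D{\left(-3 \right)}\right) 1057 = \left(6 - 7 \left(-3\right)^{2}\right) 1057 = \left(6 - 63\right) 1057 = \left(-57\right) 1057 = -60249$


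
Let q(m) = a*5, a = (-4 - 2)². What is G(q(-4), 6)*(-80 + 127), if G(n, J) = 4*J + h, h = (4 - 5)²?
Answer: 1175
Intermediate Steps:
a = 36 (a = (-6)² = 36)
h = 1 (h = (-1)² = 1)
q(m) = 180 (q(m) = 36*5 = 180)
G(n, J) = 1 + 4*J (G(n, J) = 4*J + 1 = 1 + 4*J)
G(q(-4), 6)*(-80 + 127) = (1 + 4*6)*(-80 + 127) = (1 + 24)*47 = 25*47 = 1175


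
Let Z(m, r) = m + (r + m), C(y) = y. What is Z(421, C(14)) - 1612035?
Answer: -1611179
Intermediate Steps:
Z(m, r) = r + 2*m (Z(m, r) = m + (m + r) = r + 2*m)
Z(421, C(14)) - 1612035 = (14 + 2*421) - 1612035 = (14 + 842) - 1612035 = 856 - 1612035 = -1611179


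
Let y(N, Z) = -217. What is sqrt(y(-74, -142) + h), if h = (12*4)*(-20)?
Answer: I*sqrt(1177) ≈ 34.307*I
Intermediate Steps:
h = -960 (h = 48*(-20) = -960)
sqrt(y(-74, -142) + h) = sqrt(-217 - 960) = sqrt(-1177) = I*sqrt(1177)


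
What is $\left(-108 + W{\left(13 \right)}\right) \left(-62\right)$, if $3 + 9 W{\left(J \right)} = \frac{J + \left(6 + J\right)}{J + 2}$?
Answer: $\frac{904766}{135} \approx 6702.0$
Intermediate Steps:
$W{\left(J \right)} = - \frac{1}{3} + \frac{6 + 2 J}{9 \left(2 + J\right)}$ ($W{\left(J \right)} = - \frac{1}{3} + \frac{\left(J + \left(6 + J\right)\right) \frac{1}{J + 2}}{9} = - \frac{1}{3} + \frac{\left(6 + 2 J\right) \frac{1}{2 + J}}{9} = - \frac{1}{3} + \frac{\frac{1}{2 + J} \left(6 + 2 J\right)}{9} = - \frac{1}{3} + \frac{6 + 2 J}{9 \left(2 + J\right)}$)
$\left(-108 + W{\left(13 \right)}\right) \left(-62\right) = \left(-108 - \frac{13}{18 + 9 \cdot 13}\right) \left(-62\right) = \left(-108 - \frac{13}{18 + 117}\right) \left(-62\right) = \left(-108 - \frac{13}{135}\right) \left(-62\right) = \left(- \frac{14593}{135}\right) \left(-62\right) = \frac{904766}{135}$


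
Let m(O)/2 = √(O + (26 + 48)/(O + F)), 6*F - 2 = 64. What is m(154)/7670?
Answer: 2*√1051215/632775 ≈ 0.0032406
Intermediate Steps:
F = 11 (F = ⅓ + (⅙)*64 = ⅓ + 32/3 = 11)
m(O) = 2*√(O + 74/(11 + O)) (m(O) = 2*√(O + (26 + 48)/(O + 11)) = 2*√(O + 74/(11 + O)))
m(154)/7670 = (2*√((74 + 154*(11 + 154))/(11 + 154)))/7670 = (2*√((74 + 154*165)/165))*(1/7670) = (2*√((74 + 25410)/165))*(1/7670) = (2*√((1/165)*25484))*(1/7670) = (2*√(25484/165))*(1/7670) = (2*(2*√1051215/165))*(1/7670) = (4*√1051215/165)*(1/7670) = 2*√1051215/632775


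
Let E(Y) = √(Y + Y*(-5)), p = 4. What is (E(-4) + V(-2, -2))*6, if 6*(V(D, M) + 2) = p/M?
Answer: 10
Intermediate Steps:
V(D, M) = -2 + 2/(3*M) (V(D, M) = -2 + (4/M)/6 = -2 + 2/(3*M))
E(Y) = 2*√(-Y) (E(Y) = √(Y - 5*Y) = √(-4*Y) = 2*√(-Y))
(E(-4) + V(-2, -2))*6 = (2*√(-1*(-4)) + (-2 + (⅔)/(-2)))*6 = (2*√4 + (-2 + (⅔)*(-½)))*6 = (2*2 + (-2 - ⅓))*6 = (4 - 7/3)*6 = (5/3)*6 = 10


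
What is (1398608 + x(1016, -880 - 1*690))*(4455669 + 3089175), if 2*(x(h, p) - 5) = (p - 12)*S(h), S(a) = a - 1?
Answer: 4494825723312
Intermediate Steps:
S(a) = -1 + a
x(h, p) = 5 + (-1 + h)*(-12 + p)/2 (x(h, p) = 5 + ((p - 12)*(-1 + h))/2 = 5 + ((-12 + p)*(-1 + h))/2 = 5 + ((-1 + h)*(-12 + p))/2 = 5 + (-1 + h)*(-12 + p)/2)
(1398608 + x(1016, -880 - 1*690))*(4455669 + 3089175) = (1398608 + (11 - 6*1016 + (-880 - 1*690)*(-1 + 1016)/2))*(4455669 + 3089175) = (1398608 + (11 - 6096 + (1/2)*(-880 - 690)*1015))*7544844 = (1398608 + (11 - 6096 + (1/2)*(-1570)*1015))*7544844 = (1398608 + (11 - 6096 - 796775))*7544844 = (1398608 - 802860)*7544844 = 595748*7544844 = 4494825723312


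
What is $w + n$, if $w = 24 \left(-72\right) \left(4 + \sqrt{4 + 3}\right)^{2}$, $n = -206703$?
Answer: $-246447 - 13824 \sqrt{7} \approx -2.8302 \cdot 10^{5}$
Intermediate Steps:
$w = - 1728 \left(4 + \sqrt{7}\right)^{2} \approx -76319.0$
$w + n = \left(-39744 - 13824 \sqrt{7}\right) - 206703 = -246447 - 13824 \sqrt{7}$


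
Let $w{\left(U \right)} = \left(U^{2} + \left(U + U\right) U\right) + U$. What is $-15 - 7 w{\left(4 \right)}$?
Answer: $-379$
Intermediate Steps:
$w{\left(U \right)} = U + 3 U^{2}$ ($w{\left(U \right)} = \left(U^{2} + 2 U U\right) + U = \left(U^{2} + 2 U^{2}\right) + U = 3 U^{2} + U = U + 3 U^{2}$)
$-15 - 7 w{\left(4 \right)} = -15 - 7 \cdot 4 \left(1 + 3 \cdot 4\right) = -15 - 7 \cdot 4 \left(1 + 12\right) = -15 - 7 \cdot 4 \cdot 13 = -15 - 364 = -379$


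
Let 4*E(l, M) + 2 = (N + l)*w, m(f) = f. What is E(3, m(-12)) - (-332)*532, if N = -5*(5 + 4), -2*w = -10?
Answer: 176571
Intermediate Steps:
w = 5 (w = -½*(-10) = 5)
N = -45 (N = -5*9 = -45)
E(l, M) = -227/4 + 5*l/4 (E(l, M) = -½ + ((-45 + l)*5)/4 = -½ + (-225 + 5*l)/4 = -½ + (-225/4 + 5*l/4) = -227/4 + 5*l/4)
E(3, m(-12)) - (-332)*532 = (-227/4 + (5/4)*3) - (-332)*532 = (-227/4 + 15/4) - 1*(-176624) = -53 + 176624 = 176571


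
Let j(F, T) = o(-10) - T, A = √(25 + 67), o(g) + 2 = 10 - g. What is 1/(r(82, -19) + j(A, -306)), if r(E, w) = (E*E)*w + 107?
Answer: -1/127325 ≈ -7.8539e-6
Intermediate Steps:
o(g) = 8 - g (o(g) = -2 + (10 - g) = 8 - g)
r(E, w) = 107 + w*E² (r(E, w) = E²*w + 107 = w*E² + 107 = 107 + w*E²)
A = 2*√23 (A = √92 = 2*√23 ≈ 9.5917)
j(F, T) = 18 - T (j(F, T) = (8 - 1*(-10)) - T = (8 + 10) - T = 18 - T)
1/(r(82, -19) + j(A, -306)) = 1/((107 - 19*82²) + (18 - 1*(-306))) = 1/((107 - 19*6724) + (18 + 306)) = 1/((107 - 127756) + 324) = 1/(-127649 + 324) = 1/(-127325) = -1/127325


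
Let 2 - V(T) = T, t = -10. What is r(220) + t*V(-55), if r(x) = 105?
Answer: -465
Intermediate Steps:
V(T) = 2 - T
r(220) + t*V(-55) = 105 - 10*(2 - 1*(-55)) = 105 - 10*(2 + 55) = 105 - 10*57 = 105 - 570 = -465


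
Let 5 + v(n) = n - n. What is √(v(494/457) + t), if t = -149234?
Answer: I*√149239 ≈ 386.31*I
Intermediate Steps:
v(n) = -5 (v(n) = -5 + (n - n) = -5 + 0 = -5)
√(v(494/457) + t) = √(-5 - 149234) = √(-149239) = I*√149239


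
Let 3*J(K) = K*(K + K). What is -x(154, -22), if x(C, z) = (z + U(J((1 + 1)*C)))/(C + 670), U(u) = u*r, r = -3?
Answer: 94875/412 ≈ 230.28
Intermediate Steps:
J(K) = 2*K²/3 (J(K) = (K*(K + K))/3 = (K*(2*K))/3 = (2*K²)/3 = 2*K²/3)
U(u) = -3*u (U(u) = u*(-3) = -3*u)
x(C, z) = (z - 8*C²)/(670 + C) (x(C, z) = (z - 2*((1 + 1)*C)²)/(C + 670) = (z - 2*(2*C)²)/(670 + C) = (z - 2*4*C²)/(670 + C) = (z - 8*C²)/(670 + C))
-x(154, -22) = -(-22 - 8*154²)/(670 + 154) = -(-22 - 8*23716)/824 = -(-22 - 189728)/824 = -(-189750)/824 = -1*(-94875/412) = 94875/412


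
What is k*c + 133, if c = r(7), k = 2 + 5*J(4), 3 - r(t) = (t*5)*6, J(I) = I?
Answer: -4421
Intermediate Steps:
r(t) = 3 - 30*t (r(t) = 3 - t*5*6 = 3 - 5*t*6 = 3 - 30*t)
k = 22 (k = 2 + 5*4 = 2 + 20 = 22)
c = -207 (c = 3 - 30*7 = 3 - 210 = -207)
k*c + 133 = 22*(-207) + 133 = -4554 + 133 = -4421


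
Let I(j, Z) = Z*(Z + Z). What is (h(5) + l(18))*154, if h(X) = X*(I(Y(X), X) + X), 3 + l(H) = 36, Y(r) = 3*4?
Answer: 47432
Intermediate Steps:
Y(r) = 12
I(j, Z) = 2*Z² (I(j, Z) = Z*(2*Z) = 2*Z²)
l(H) = 33 (l(H) = -3 + 36 = 33)
h(X) = X*(X + 2*X²) (h(X) = X*(2*X² + X) = X*(X + 2*X²))
(h(5) + l(18))*154 = (5²*(1 + 2*5) + 33)*154 = (25*(1 + 10) + 33)*154 = (25*11 + 33)*154 = (275 + 33)*154 = 308*154 = 47432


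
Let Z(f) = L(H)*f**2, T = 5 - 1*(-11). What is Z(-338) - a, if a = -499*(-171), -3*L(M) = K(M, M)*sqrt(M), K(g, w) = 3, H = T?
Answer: -542305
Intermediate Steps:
T = 16 (T = 5 + 11 = 16)
H = 16
L(M) = -sqrt(M)
a = 85329
Z(f) = -4*f**2 (Z(f) = (-sqrt(16))*f**2 = (-1*4)*f**2 = -4*f**2)
Z(-338) - a = -4*(-338)**2 - 1*85329 = -4*114244 - 85329 = -456976 - 85329 = -542305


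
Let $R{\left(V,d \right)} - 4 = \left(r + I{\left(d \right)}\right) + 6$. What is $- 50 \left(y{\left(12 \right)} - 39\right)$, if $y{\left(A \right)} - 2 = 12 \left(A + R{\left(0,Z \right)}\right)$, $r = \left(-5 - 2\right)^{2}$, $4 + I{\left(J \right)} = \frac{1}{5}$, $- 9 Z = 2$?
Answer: $-38470$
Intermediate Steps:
$Z = - \frac{2}{9}$ ($Z = \left(- \frac{1}{9}\right) 2 = - \frac{2}{9} \approx -0.22222$)
$I{\left(J \right)} = - \frac{19}{5}$ ($I{\left(J \right)} = -4 + \frac{1}{5} = - \frac{19}{5}$)
$r = 49$ ($r = \left(-7\right)^{2} = 49$)
$R{\left(V,d \right)} = \frac{276}{5}$ ($R{\left(V,d \right)} = 4 + \left(\left(49 - \frac{19}{5}\right) + 6\right) = 4 + \left(\frac{226}{5} + 6\right) = 4 + \frac{256}{5} = \frac{276}{5}$)
$y{\left(A \right)} = \frac{3322}{5} + 12 A$ ($y{\left(A \right)} = 2 + 12 \left(A + \frac{276}{5}\right) = 2 + 12 \left(\frac{276}{5} + A\right) = 2 + \left(\frac{3312}{5} + 12 A\right) = \frac{3322}{5} + 12 A$)
$- 50 \left(y{\left(12 \right)} - 39\right) = - 50 \left(\left(\frac{3322}{5} + 12 \cdot 12\right) - 39\right) = - 50 \left(\left(\frac{3322}{5} + 144\right) - 39\right) = - 50 \left(\frac{4042}{5} - 39\right) = \left(-50\right) \frac{3847}{5} = -38470$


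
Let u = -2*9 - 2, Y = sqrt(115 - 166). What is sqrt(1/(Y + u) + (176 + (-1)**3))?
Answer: sqrt((3499 - 175*I*sqrt(51))/(20 - I*sqrt(51))) ≈ 13.227 - 0.0006*I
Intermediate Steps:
Y = I*sqrt(51) (Y = sqrt(-51) = I*sqrt(51) ≈ 7.1414*I)
u = -20 (u = -18 - 2 = -20)
sqrt(1/(Y + u) + (176 + (-1)**3)) = sqrt(1/(I*sqrt(51) - 20) + (176 + (-1)**3)) = sqrt(1/(-20 + I*sqrt(51)) + (176 - 1)) = sqrt(1/(-20 + I*sqrt(51)) + 175) = sqrt(175 + 1/(-20 + I*sqrt(51)))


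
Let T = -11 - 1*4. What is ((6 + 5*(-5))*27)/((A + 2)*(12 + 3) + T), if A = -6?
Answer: 171/25 ≈ 6.8400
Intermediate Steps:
T = -15 (T = -11 - 4 = -15)
((6 + 5*(-5))*27)/((A + 2)*(12 + 3) + T) = ((6 + 5*(-5))*27)/((-6 + 2)*(12 + 3) - 15) = ((6 - 25)*27)/(-4*15 - 15) = (-19*27)/(-60 - 15) = -513/(-75) = -513*(-1/75) = 171/25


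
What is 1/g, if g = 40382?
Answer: 1/40382 ≈ 2.4764e-5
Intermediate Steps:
1/g = 1/40382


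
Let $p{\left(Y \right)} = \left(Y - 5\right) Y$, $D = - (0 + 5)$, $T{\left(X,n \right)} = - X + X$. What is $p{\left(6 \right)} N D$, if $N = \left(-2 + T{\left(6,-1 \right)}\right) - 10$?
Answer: $360$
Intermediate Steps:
$T{\left(X,n \right)} = 0$
$D = -5$ ($D = \left(-1\right) 5 = -5$)
$N = -12$ ($N = \left(-2 + 0\right) - 10 = -2 - 10 = -12$)
$p{\left(Y \right)} = Y \left(-5 + Y\right)$ ($p{\left(Y \right)} = \left(-5 + Y\right) Y = Y \left(-5 + Y\right)$)
$p{\left(6 \right)} N D = 6 \left(-5 + 6\right) \left(-12\right) \left(-5\right) = 6 \cdot 1 \left(-12\right) \left(-5\right) = 6 \left(-12\right) \left(-5\right) = \left(-72\right) \left(-5\right) = 360$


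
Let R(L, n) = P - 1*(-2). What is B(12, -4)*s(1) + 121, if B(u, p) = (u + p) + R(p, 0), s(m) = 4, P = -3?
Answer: 149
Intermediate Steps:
R(L, n) = -1 (R(L, n) = -3 - 1*(-2) = -3 + 2 = -1)
B(u, p) = -1 + p + u (B(u, p) = (u + p) - 1 = (p + u) - 1 = -1 + p + u)
B(12, -4)*s(1) + 121 = (-1 - 4 + 12)*4 + 121 = 7*4 + 121 = 28 + 121 = 149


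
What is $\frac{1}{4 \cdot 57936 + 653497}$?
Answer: $\frac{1}{885241} \approx 1.1296 \cdot 10^{-6}$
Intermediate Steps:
$\frac{1}{4 \cdot 57936 + 653497} = \frac{1}{231744 + 653497} = \frac{1}{885241}$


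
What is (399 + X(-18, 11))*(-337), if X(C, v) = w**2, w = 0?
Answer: -134463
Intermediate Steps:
X(C, v) = 0 (X(C, v) = 0**2 = 0)
(399 + X(-18, 11))*(-337) = (399 + 0)*(-337) = 399*(-337) = -134463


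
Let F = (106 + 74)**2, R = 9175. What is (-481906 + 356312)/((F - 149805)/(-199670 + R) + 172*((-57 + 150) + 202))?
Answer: -4785005806/1933166741 ≈ -2.4752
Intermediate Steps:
F = 32400 (F = 180**2 = 32400)
(-481906 + 356312)/((F - 149805)/(-199670 + R) + 172*((-57 + 150) + 202)) = (-481906 + 356312)/((32400 - 149805)/(-199670 + 9175) + 172*((-57 + 150) + 202)) = -125594/(-117405/(-190495) + 172*(93 + 202)) = -125594/(-117405*(-1/190495) + 172*295) = -125594/(23481/38099 + 50740) = -125594/1933166741/38099 = -125594*38099/1933166741 = -4785005806/1933166741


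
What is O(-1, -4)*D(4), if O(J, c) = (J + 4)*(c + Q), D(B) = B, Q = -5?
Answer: -108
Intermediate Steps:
O(J, c) = (-5 + c)*(4 + J) (O(J, c) = (J + 4)*(c - 5) = (4 + J)*(-5 + c) = (-5 + c)*(4 + J))
O(-1, -4)*D(4) = (-20 - 5*(-1) + 4*(-4) - 1*(-4))*4 = (-20 + 5 - 16 + 4)*4 = -27*4 = -108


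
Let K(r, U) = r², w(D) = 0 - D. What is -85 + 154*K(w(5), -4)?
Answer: 3765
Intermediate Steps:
w(D) = -D
-85 + 154*K(w(5), -4) = -85 + 154*(-1*5)² = -85 + 154*(-5)² = -85 + 154*25 = -85 + 3850 = 3765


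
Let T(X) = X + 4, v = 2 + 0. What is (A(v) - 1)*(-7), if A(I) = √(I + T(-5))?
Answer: 0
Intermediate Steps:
v = 2
T(X) = 4 + X
A(I) = √(-1 + I) (A(I) = √(I + (4 - 5)) = √(I - 1) = √(-1 + I))
(A(v) - 1)*(-7) = (√(-1 + 2) - 1)*(-7) = (√1 - 1)*(-7) = (1 - 1)*(-7) = 0*(-7) = 0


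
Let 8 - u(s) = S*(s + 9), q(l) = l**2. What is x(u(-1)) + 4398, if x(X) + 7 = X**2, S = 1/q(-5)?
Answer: 2781239/625 ≈ 4450.0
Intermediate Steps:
S = 1/25 (S = 1/((-5)**2) = 1/25 ≈ 0.040000)
u(s) = 191/25 - s/25 (u(s) = 8 - (s + 9)/25 = 8 - (9 + s)/25 = 8 - (9/25 + s/25) = 8 + (-9/25 - s/25) = 191/25 - s/25)
x(X) = -7 + X**2
x(u(-1)) + 4398 = (-7 + (191/25 - 1/25*(-1))**2) + 4398 = (-7 + (191/25 + 1/25)**2) + 4398 = (-7 + (192/25)**2) + 4398 = (-7 + 36864/625) + 4398 = 32489/625 + 4398 = 2781239/625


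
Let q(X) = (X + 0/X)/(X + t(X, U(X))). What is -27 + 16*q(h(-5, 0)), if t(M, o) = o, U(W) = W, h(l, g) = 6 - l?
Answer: -19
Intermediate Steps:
q(X) = 1/2 (q(X) = (X + 0/X)/(X + X) = (X + 0)/((2*X)) = X*(1/(2*X)) = 1/2)
-27 + 16*q(h(-5, 0)) = -27 + 16*(1/2) = -27 + 8 = -19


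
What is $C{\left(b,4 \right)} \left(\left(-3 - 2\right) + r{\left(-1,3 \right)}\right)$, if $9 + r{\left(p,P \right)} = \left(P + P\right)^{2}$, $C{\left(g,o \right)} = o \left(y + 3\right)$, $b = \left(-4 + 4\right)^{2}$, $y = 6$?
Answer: $792$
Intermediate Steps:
$b = 0$ ($b = 0^{2} = 0$)
$C{\left(g,o \right)} = 9 o$ ($C{\left(g,o \right)} = o \left(6 + 3\right) = o 9 = 9 o$)
$r{\left(p,P \right)} = -9 + 4 P^{2}$ ($r{\left(p,P \right)} = -9 + \left(P + P\right)^{2} = -9 + \left(2 P\right)^{2} = -9 + 4 P^{2}$)
$C{\left(b,4 \right)} \left(\left(-3 - 2\right) + r{\left(-1,3 \right)}\right) = 9 \cdot 4 \left(\left(-3 - 2\right) - \left(9 - 4 \cdot 3^{2}\right)\right) = 36 \left(\left(-3 - 2\right) + \left(-9 + 4 \cdot 9\right)\right) = 36 \left(-5 + \left(-9 + 36\right)\right) = 36 \left(-5 + 27\right) = 36 \cdot 22 = 792$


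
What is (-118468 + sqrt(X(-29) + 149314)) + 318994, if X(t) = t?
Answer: 200526 + sqrt(149285) ≈ 2.0091e+5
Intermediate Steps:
(-118468 + sqrt(X(-29) + 149314)) + 318994 = (-118468 + sqrt(-29 + 149314)) + 318994 = (-118468 + sqrt(149285)) + 318994 = 200526 + sqrt(149285)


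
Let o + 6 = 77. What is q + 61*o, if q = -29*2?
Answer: 4273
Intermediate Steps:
o = 71 (o = -6 + 77 = 71)
q = -58
q + 61*o = -58 + 61*71 = -58 + 4331 = 4273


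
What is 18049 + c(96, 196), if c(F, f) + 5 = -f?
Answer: 17848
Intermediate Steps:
c(F, f) = -5 - f
18049 + c(96, 196) = 18049 + (-5 - 1*196) = 18049 + (-5 - 196) = 18049 - 201 = 17848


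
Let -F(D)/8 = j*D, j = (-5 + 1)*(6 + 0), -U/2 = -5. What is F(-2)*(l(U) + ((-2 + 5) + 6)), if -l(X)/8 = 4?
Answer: 8832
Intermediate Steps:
U = 10 (U = -2*(-5) = 10)
l(X) = -32 (l(X) = -8*4 = -32)
j = -24 (j = -4*6 = -24)
F(D) = 192*D (F(D) = -(-192)*D = 192*D)
F(-2)*(l(U) + ((-2 + 5) + 6)) = (192*(-2))*(-32 + ((-2 + 5) + 6)) = -384*(-32 + (3 + 6)) = -384*(-32 + 9) = -384*(-23) = 8832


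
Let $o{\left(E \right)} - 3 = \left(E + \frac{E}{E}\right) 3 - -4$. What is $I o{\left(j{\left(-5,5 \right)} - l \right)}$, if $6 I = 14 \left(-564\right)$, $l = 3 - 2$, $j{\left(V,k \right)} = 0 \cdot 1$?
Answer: $-9212$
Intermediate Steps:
$j{\left(V,k \right)} = 0$
$l = 1$ ($l = 3 - 2 = 1$)
$I = -1316$ ($I = \frac{14 \left(-564\right)}{6} = \frac{1}{6} \left(-7896\right) = -1316$)
$o{\left(E \right)} = 10 + 3 E$ ($o{\left(E \right)} = 3 + \left(\left(E + \frac{E}{E}\right) 3 - -4\right) = 3 + \left(\left(E + 1\right) 3 + 4\right) = 3 + \left(\left(1 + E\right) 3 + 4\right) = 3 + \left(\left(3 + 3 E\right) + 4\right) = 3 + \left(7 + 3 E\right) = 10 + 3 E$)
$I o{\left(j{\left(-5,5 \right)} - l \right)} = - 1316 \left(10 + 3 \left(0 - 1\right)\right) = - 1316 \left(10 + 3 \left(-1\right)\right) = - 1316 \left(10 - 3\right) = \left(-1316\right) 7 = -9212$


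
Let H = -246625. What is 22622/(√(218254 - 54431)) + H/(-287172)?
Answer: 246625/287172 + 22622*√163823/163823 ≈ 56.750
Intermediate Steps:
22622/(√(218254 - 54431)) + H/(-287172) = 22622/(√(218254 - 54431)) - 246625/(-287172) = 22622/(√163823) - 246625*(-1/287172) = 22622*(√163823/163823) + 246625/287172 = 22622*√163823/163823 + 246625/287172 = 246625/287172 + 22622*√163823/163823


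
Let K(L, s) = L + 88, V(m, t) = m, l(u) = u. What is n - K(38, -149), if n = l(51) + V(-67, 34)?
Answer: -142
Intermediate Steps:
n = -16 (n = 51 - 67 = -16)
K(L, s) = 88 + L
n - K(38, -149) = -16 - (88 + 38) = -16 - 1*126 = -16 - 126 = -142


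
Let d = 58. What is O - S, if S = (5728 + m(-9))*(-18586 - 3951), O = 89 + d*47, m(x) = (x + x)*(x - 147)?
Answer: 192378647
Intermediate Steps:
m(x) = 2*x*(-147 + x) (m(x) = (2*x)*(-147 + x) = 2*x*(-147 + x))
O = 2815 (O = 89 + 58*47 = 89 + 2726 = 2815)
S = -192375832 (S = (5728 + 2*(-9)*(-147 - 9))*(-18586 - 3951) = (5728 + 2*(-9)*(-156))*(-22537) = (5728 + 2808)*(-22537) = 8536*(-22537) = -192375832)
O - S = 2815 - 1*(-192375832) = 2815 + 192375832 = 192378647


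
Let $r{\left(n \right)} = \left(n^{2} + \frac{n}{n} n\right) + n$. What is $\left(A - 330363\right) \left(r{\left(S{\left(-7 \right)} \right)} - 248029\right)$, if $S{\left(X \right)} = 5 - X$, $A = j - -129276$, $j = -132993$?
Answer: $82805402880$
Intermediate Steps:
$A = -3717$ ($A = -132993 - -129276 = -132993 + 129276 = -3717$)
$r{\left(n \right)} = n^{2} + 2 n$ ($r{\left(n \right)} = \left(n^{2} + 1 n\right) + n = \left(n^{2} + n\right) + n = \left(n + n^{2}\right) + n = n^{2} + 2 n$)
$\left(A - 330363\right) \left(r{\left(S{\left(-7 \right)} \right)} - 248029\right) = \left(-3717 - 330363\right) \left(\left(5 - -7\right) \left(2 + \left(5 - -7\right)\right) - 248029\right) = - 334080 \left(\left(5 + 7\right) \left(2 + \left(5 + 7\right)\right) - 248029\right) = - 334080 \left(12 \left(2 + 12\right) - 248029\right) = - 334080 \left(12 \cdot 14 - 248029\right) = - 334080 \left(168 - 248029\right) = \left(-334080\right) \left(-247861\right) = 82805402880$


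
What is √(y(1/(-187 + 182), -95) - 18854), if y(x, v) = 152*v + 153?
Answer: I*√33141 ≈ 182.05*I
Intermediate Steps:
y(x, v) = 153 + 152*v
√(y(1/(-187 + 182), -95) - 18854) = √((153 + 152*(-95)) - 18854) = √((153 - 14440) - 18854) = √(-14287 - 18854) = √(-33141) = I*√33141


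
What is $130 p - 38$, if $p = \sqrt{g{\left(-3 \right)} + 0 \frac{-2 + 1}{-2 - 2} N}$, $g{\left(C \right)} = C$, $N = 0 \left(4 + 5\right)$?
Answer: $-38 + 130 i \sqrt{3} \approx -38.0 + 225.17 i$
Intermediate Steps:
$N = 0$ ($N = 0 \cdot 9 = 0$)
$p = i \sqrt{3}$ ($p = \sqrt{-3 + 0 \frac{-2 + 1}{-2 - 2} \cdot 0} = \sqrt{-3 + 0 \left(- \frac{1}{-4}\right) 0} = \sqrt{-3 + 0 \left(\left(-1\right) \left(- \frac{1}{4}\right)\right) 0} = \sqrt{-3 + 0 \cdot \frac{1}{4} \cdot 0} = \sqrt{-3 + 0 \cdot 0} = \sqrt{-3 + 0} = \sqrt{-3} = i \sqrt{3} \approx 1.732 i$)
$130 p - 38 = 130 i \sqrt{3} - 38 = -38 + 130 i \sqrt{3}$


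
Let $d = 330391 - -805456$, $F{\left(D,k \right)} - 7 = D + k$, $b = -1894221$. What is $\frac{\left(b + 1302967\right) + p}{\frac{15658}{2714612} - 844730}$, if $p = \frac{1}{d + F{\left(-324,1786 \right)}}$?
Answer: $\frac{456355211070487739}{651998861429892558} \approx 0.69993$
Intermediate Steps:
$F{\left(D,k \right)} = 7 + D + k$ ($F{\left(D,k \right)} = 7 + \left(D + k\right) = 7 + D + k$)
$d = 1135847$ ($d = 330391 + 805456 = 1135847$)
$p = \frac{1}{1137316}$ ($p = \frac{1}{1135847 + \left(7 - 324 + 1786\right)} = \frac{1}{1135847 + 1469} = \frac{1}{1137316} \approx 8.7926 \cdot 10^{-7}$)
$\frac{\left(b + 1302967\right) + p}{\frac{15658}{2714612} - 844730} = \frac{\left(-1894221 + 1302967\right) + \frac{1}{1137316}}{\frac{15658}{2714612} - 844730} = \frac{-591254 + \frac{1}{1137316}}{15658 \cdot \frac{1}{2714612} - 844730} = - \frac{672442634263}{1137316 \left(\frac{7829}{1357306} - 844730\right)} = - \frac{672442634263}{1137316 \left(- \frac{1146557089551}{1357306}\right)} = \left(- \frac{672442634263}{1137316}\right) \left(- \frac{1357306}{1146557089551}\right) = \frac{456355211070487739}{651998861429892558}$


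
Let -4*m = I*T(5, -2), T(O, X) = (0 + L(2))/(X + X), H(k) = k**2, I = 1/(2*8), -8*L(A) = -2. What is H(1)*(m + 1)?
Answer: 1025/1024 ≈ 1.0010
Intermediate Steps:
L(A) = 1/4 (L(A) = -1/8*(-2) = 1/4)
I = 1/16 ≈ 0.062500
T(O, X) = 1/(8*X) (T(O, X) = (0 + 1/4)/(X + X) = 1/(4*((2*X))) = (1/(2*X))/4 = 1/(8*X))
m = 1/1024 (m = -(1/8)/(-2)/64 = -(1/8)*(-1/2)/64 = -(-1)/(64*16) = -1/4*(-1/256) = 1/1024 ≈ 0.00097656)
H(1)*(m + 1) = 1**2*(1/1024 + 1) = 1*(1025/1024) = 1025/1024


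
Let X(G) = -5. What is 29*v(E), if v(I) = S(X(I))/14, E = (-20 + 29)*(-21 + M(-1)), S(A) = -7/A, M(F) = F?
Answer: 29/10 ≈ 2.9000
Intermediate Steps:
E = -198 (E = (-20 + 29)*(-21 - 1) = 9*(-22) = -198)
v(I) = ⅒ (v(I) = -7/(-5)/14 = -7*(-⅕)*(1/14) = (7/5)*(1/14) = ⅒)
29*v(E) = 29*(⅒) = 29/10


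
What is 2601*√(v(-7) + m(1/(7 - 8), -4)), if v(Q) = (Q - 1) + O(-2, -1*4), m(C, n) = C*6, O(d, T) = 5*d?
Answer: 5202*I*√6 ≈ 12742.0*I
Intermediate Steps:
m(C, n) = 6*C
v(Q) = -11 + Q (v(Q) = (Q - 1) + 5*(-2) = (-1 + Q) - 10 = -11 + Q)
2601*√(v(-7) + m(1/(7 - 8), -4)) = 2601*√((-11 - 7) + 6/(7 - 8)) = 2601*√(-18 + 6/(-1)) = 2601*√(-18 + 6*(-1)) = 2601*√(-18 - 6) = 2601*√(-24) = 2601*(2*I*√6) = 5202*I*√6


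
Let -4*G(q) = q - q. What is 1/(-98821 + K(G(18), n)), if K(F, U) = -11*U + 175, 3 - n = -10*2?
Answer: -1/98899 ≈ -1.0111e-5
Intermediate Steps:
G(q) = 0 (G(q) = -(q - q)/4 = -1/4*0 = 0)
n = 23 (n = 3 - (-10)*2 = 3 - 1*(-20) = 3 + 20 = 23)
K(F, U) = 175 - 11*U
1/(-98821 + K(G(18), n)) = 1/(-98821 + (175 - 11*23)) = 1/(-98821 + (175 - 253)) = 1/(-98821 - 78) = 1/(-98899) = -1/98899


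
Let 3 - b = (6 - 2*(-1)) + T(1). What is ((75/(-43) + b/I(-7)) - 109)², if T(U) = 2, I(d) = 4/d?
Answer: 286997481/29584 ≈ 9701.1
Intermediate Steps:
b = -7 (b = 3 - ((6 - 2*(-1)) + 2) = 3 - ((6 + 2) + 2) = 3 - (8 + 2) = 3 - 1*10 = 3 - 10 = -7)
((75/(-43) + b/I(-7)) - 109)² = ((75/(-43) - 7/(4/(-7))) - 109)² = ((75*(-1/43) - 7/(4*(-⅐))) - 109)² = ((-75/43 - 7/(-4/7)) - 109)² = ((-75/43 - 7*(-7/4)) - 109)² = ((-75/43 + 49/4) - 109)² = (1807/172 - 109)² = (-16941/172)² = 286997481/29584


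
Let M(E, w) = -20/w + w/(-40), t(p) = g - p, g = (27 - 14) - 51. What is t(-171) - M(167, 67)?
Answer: 361729/2680 ≈ 134.97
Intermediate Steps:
g = -38 (g = 13 - 51 = -38)
t(p) = -38 - p
M(E, w) = -20/w - w/40 (M(E, w) = -20/w + w*(-1/40) = -20/w - w/40)
t(-171) - M(167, 67) = (-38 - 1*(-171)) - (-20/67 - 1/40*67) = (-38 + 171) - (-20*1/67 - 67/40) = 133 - (-20/67 - 67/40) = 133 - 1*(-5289/2680) = 133 + 5289/2680 = 361729/2680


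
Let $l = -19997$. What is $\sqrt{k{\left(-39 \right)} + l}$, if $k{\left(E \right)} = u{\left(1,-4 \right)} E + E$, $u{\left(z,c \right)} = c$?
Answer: $2 i \sqrt{4970} \approx 141.0 i$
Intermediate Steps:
$k{\left(E \right)} = - 3 E$ ($k{\left(E \right)} = - 4 E + E = - 3 E$)
$\sqrt{k{\left(-39 \right)} + l} = \sqrt{\left(-3\right) \left(-39\right) - 19997} = \sqrt{117 - 19997} = \sqrt{-19880} = 2 i \sqrt{4970}$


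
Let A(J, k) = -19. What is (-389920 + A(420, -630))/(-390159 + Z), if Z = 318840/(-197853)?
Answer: 25716866989/25731482489 ≈ 0.99943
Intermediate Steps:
Z = -106280/65951 (Z = 318840*(-1/197853) = -106280/65951 ≈ -1.6115)
(-389920 + A(420, -630))/(-390159 + Z) = (-389920 - 19)/(-390159 - 106280/65951) = -389939/(-25731482489/65951) = -389939*(-65951/25731482489) = 25716866989/25731482489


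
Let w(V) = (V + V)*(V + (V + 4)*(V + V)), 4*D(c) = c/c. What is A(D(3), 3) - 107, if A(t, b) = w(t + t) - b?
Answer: -105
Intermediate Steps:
D(c) = ¼ (D(c) = (c/c)/4 = (¼)*1 = ¼)
w(V) = 2*V*(V + 2*V*(4 + V)) (w(V) = (2*V)*(V + (4 + V)*(2*V)) = (2*V)*(V + 2*V*(4 + V)) = 2*V*(V + 2*V*(4 + V)))
A(t, b) = -b + 4*t²*(18 + 8*t) (A(t, b) = (t + t)²*(18 + 4*(t + t)) - b = (2*t)²*(18 + 4*(2*t)) - b = (4*t²)*(18 + 8*t) - b = 4*t²*(18 + 8*t) - b = -b + 4*t²*(18 + 8*t))
A(D(3), 3) - 107 = (-1*3 + (¼)²*(72 + 32*(¼))) - 107 = (-3 + (72 + 8)/16) - 107 = (-3 + (1/16)*80) - 107 = (-3 + 5) - 107 = 2 - 107 = -105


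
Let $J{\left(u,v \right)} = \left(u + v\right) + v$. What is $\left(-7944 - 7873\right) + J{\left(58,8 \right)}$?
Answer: $-15743$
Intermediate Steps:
$J{\left(u,v \right)} = u + 2 v$
$\left(-7944 - 7873\right) + J{\left(58,8 \right)} = \left(-7944 - 7873\right) + \left(58 + 2 \cdot 8\right) = -15817 + \left(58 + 16\right) = -15817 + 74 = -15743$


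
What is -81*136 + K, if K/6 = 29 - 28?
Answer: -11010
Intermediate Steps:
K = 6 (K = 6*(29 - 28) = 6*1 = 6)
-81*136 + K = -81*136 + 6 = -11016 + 6 = -11010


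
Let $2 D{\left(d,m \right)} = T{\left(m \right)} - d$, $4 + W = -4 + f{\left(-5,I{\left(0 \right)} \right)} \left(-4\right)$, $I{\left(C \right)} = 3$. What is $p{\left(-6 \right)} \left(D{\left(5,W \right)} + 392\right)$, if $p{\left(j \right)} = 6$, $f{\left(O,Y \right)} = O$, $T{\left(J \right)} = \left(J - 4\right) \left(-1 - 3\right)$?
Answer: $2241$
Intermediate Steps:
$T{\left(J \right)} = 16 - 4 J$ ($T{\left(J \right)} = \left(-4 + J\right) \left(-4\right) = 16 - 4 J$)
$W = 12$ ($W = -4 - -16 = -4 + \left(-4 + 20\right) = -4 + 16 = 12$)
$D{\left(d,m \right)} = 8 - 2 m - \frac{d}{2}$ ($D{\left(d,m \right)} = \frac{\left(16 - 4 m\right) - d}{2} = \frac{16 - d - 4 m}{2} = 8 - 2 m - \frac{d}{2}$)
$p{\left(-6 \right)} \left(D{\left(5,W \right)} + 392\right) = 6 \left(\left(8 - 24 - \frac{5}{2}\right) + 392\right) = 6 \left(- \frac{37}{2} + 392\right) = 6 \cdot \frac{747}{2} = 2241$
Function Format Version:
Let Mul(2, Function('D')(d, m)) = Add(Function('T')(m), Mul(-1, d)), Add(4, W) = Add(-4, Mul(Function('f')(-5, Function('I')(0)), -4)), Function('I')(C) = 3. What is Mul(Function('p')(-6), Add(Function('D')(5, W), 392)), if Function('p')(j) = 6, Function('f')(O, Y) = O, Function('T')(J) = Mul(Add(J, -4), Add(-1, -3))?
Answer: 2241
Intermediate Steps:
Function('T')(J) = Add(16, Mul(-4, J)) (Function('T')(J) = Mul(Add(-4, J), -4) = Add(16, Mul(-4, J)))
W = 12 (W = Add(-4, Add(-4, Mul(-5, -4))) = Add(-4, Add(-4, 20)) = Add(-4, 16) = 12)
Function('D')(d, m) = Add(8, Mul(-2, m), Mul(Rational(-1, 2), d)) (Function('D')(d, m) = Mul(Rational(1, 2), Add(Add(16, Mul(-4, m)), Mul(-1, d))) = Mul(Rational(1, 2), Add(16, Mul(-1, d), Mul(-4, m))) = Add(8, Mul(-2, m), Mul(Rational(-1, 2), d)))
Mul(Function('p')(-6), Add(Function('D')(5, W), 392)) = Mul(6, Add(Add(8, Mul(-2, 12), Mul(Rational(-1, 2), 5)), 392)) = Mul(6, Add(Add(8, -24, Rational(-5, 2)), 392)) = Mul(6, Add(Rational(-37, 2), 392)) = Mul(6, Rational(747, 2)) = 2241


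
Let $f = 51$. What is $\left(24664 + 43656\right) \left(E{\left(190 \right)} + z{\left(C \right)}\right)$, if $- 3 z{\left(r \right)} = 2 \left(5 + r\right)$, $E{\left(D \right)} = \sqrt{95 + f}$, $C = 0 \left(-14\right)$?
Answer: $- \frac{683200}{3} + 68320 \sqrt{146} \approx 5.9778 \cdot 10^{5}$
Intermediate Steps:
$C = 0$
$E{\left(D \right)} = \sqrt{146}$ ($E{\left(D \right)} = \sqrt{95 + 51} = \sqrt{146}$)
$z{\left(r \right)} = - \frac{10}{3} - \frac{2 r}{3}$ ($z{\left(r \right)} = - \frac{2 \left(5 + r\right)}{3} = - \frac{10 + 2 r}{3} = - \frac{10}{3} - \frac{2 r}{3}$)
$\left(24664 + 43656\right) \left(E{\left(190 \right)} + z{\left(C \right)}\right) = \left(24664 + 43656\right) \left(\sqrt{146} - \frac{10}{3}\right) = 68320 \left(\sqrt{146} + \left(- \frac{10}{3} + 0\right)\right) = 68320 \left(\sqrt{146} - \frac{10}{3}\right) = 68320 \left(- \frac{10}{3} + \sqrt{146}\right) = - \frac{683200}{3} + 68320 \sqrt{146}$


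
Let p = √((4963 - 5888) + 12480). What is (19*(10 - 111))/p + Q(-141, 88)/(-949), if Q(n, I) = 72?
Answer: -72/949 - 1919*√11555/11555 ≈ -17.928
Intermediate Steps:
p = √11555 (p = √(-925 + 12480) = √11555 ≈ 107.49)
(19*(10 - 111))/p + Q(-141, 88)/(-949) = (19*(10 - 111))/(√11555) + 72/(-949) = (19*(-101))*(√11555/11555) + 72*(-1/949) = -1919*√11555/11555 - 72/949 = -72/949 - 1919*√11555/11555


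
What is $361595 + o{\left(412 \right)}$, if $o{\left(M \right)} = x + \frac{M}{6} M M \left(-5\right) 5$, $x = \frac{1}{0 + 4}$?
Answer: $- \frac{3492387257}{12} \approx -2.9103 \cdot 10^{8}$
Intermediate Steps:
$x = \frac{1}{4} \approx 0.25$
$o{\left(M \right)} = \frac{1}{4} - \frac{25 M^{3}}{6}$ ($o{\left(M \right)} = \frac{1}{4} + \frac{M}{6} M M \left(-5\right) 5 = \frac{1}{4} + M \frac{1}{6} M \left(- 5 M\right) 5 = \frac{1}{4} + \frac{M}{6} - 5 M^{2} \cdot 5 = \frac{1}{4} + \frac{M}{6} \left(- 25 M^{2}\right) = \frac{1}{4} - \frac{25 M^{3}}{6}$)
$361595 + o{\left(412 \right)} = 361595 + \left(\frac{1}{4} - \frac{25 \cdot 412^{3}}{6}\right) = 361595 + \left(\frac{1}{4} - \frac{874181600}{3}\right) = 361595 - \frac{3496726397}{12} = - \frac{3492387257}{12}$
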